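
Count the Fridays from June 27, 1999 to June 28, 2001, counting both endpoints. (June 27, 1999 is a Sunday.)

June 27, 1999 is a Sunday; the first Friday on or after it is July 2, 1999 (5 days later).
From July 2, 1999 to June 28, 2001: 182 + 366 + 179 = 727 days (rest of 1999, 2000, to June 28, 2001 in 2001).
727 ÷ 7 = 103 full weeks with remainder 6, so 103 more Fridays after the first → 104.

104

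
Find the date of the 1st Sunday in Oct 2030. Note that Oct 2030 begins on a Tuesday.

Oct 6, 2030

Oct 2030 begins on a Tuesday, so the first Sunday is Oct 6 (5 days later).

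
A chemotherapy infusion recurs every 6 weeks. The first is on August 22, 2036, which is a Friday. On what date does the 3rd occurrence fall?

The 3rd occurrence is 2 intervals after the first: 2 × 42 = 84 days after August 22, 2036.
August has 31 days — 9 days to the end of August leaves 75.
September has 30 days (45 left).
October has 31 days (14 left).
14 days into November → November 14, 2036.

November 14, 2036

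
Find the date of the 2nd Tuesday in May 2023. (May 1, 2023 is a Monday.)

May 9, 2023

May 2023 begins on a Monday, so the first Tuesday is May 2 (1 day later).
The 2nd Tuesday is 1 weeks later: 2 + 7 = 9.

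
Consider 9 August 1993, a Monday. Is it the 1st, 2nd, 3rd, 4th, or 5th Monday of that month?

2nd

Day 9 falls in week ⌈9/7⌉ of the month.
Days 1–7 hold the 1st Monday, 8–14 the 2nd, 15–21 the 3rd, 22–28 the 4th, 29–31 the 5th.
9 is in the range for the 2nd.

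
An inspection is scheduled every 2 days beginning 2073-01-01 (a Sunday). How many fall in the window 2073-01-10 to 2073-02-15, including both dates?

18

Occurrences land 2·i days after 2073-01-01 for i = 0, 1, 2, …
2073-01-10 is 9 days after the start; 9 ÷ 2 = 4 remainder 1; since the remainder is 1, round up to i = 5. First occurrence in the window: #6 on 2073-01-11 (5×2 = 10 days in).
2073-02-15 is 45 days after the start; 45 ÷ 2 = 22 remainder 1. Last occurrence in the window: #23 on 2073-02-14.
Occurrences #6 through #23: 18 in total.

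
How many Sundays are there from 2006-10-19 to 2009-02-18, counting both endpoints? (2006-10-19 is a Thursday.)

2006-10-19 is a Thursday; the first Sunday on or after it is 2006-10-22 (3 days later).
From 2006-10-22 to 2009-02-18: 70 + 365 + 366 + 49 = 850 days (rest of 2006, 2007, 2008, to 2009-02-18 in 2009).
850 ÷ 7 = 121 full weeks with remainder 3, so 121 more Sundays after the first → 122.

122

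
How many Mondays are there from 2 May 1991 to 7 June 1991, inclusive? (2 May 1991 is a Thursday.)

5

2 May 1991 is a Thursday; the first Monday on or after it is 6 May 1991 (4 days later).
From 6 May 1991 to 7 June 1991: 25 + 7 = 32 days (rest of May, June).
32 ÷ 7 = 4 full weeks with remainder 4, so 4 more Mondays after the first → 5.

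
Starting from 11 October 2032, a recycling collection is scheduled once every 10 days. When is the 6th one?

The 6th occurrence is 5 intervals after the first: 5 × 10 = 50 days after 11 October 2032.
October has 31 days — 20 days to the end of October leaves 30.
30 days into November → 30 November 2032.

30 November 2032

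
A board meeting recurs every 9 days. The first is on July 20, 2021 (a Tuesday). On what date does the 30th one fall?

April 7, 2022

The 30th occurrence is 29 intervals after the first: 29 × 9 = 261 days after July 20, 2021.
July has 31 days — 11 days to the end of July leaves 250.
August has 31 days (219 left).
September has 30 days (189 left).
October has 31 days (158 left).
November has 30 days (128 left).
December has 31 days (97 left).
January has 31 days (66 left).
February has 28 days (38 left).
March has 31 days (7 left).
7 days into April → April 7, 2022.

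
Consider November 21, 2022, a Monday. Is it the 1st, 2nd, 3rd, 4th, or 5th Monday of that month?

Day 21 falls in week ⌈21/7⌉ of the month.
Days 1–7 hold the 1st Monday, 8–14 the 2nd, 15–21 the 3rd, 22–28 the 4th, 29–31 the 5th.
21 is in the range for the 3rd.

3rd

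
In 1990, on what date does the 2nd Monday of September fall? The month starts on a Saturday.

1990-09-10

September 1990 begins on a Saturday, so the first Monday is September 3 (2 days later).
The 2nd Monday is 1 weeks later: 3 + 7 = 10.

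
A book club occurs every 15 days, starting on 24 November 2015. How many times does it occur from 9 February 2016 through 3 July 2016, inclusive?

9

Occurrences land 15·i days after 24 November 2015 for i = 0, 1, 2, …
9 February 2016 is 77 days after the start; 77 ÷ 15 = 5 remainder 2; since the remainder is 2, round up to i = 6. First occurrence in the window: #7 on 22 February 2016 (6×15 = 90 days in).
3 July 2016 is 222 days after the start; 222 ÷ 15 = 14 remainder 12. Last occurrence in the window: #15 on 21 June 2016.
Occurrences #7 through #15: 9 in total.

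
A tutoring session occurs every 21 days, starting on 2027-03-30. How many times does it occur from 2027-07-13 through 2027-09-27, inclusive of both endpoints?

4

Occurrences land 21·i days after 2027-03-30 for i = 0, 1, 2, …
2027-07-13 is 105 days after the start; 105 ÷ 21 = 5 remainder 0. First occurrence in the window: #6 on 2027-07-13 (5×21 = 105 days in).
2027-09-27 is 181 days after the start; 181 ÷ 21 = 8 remainder 13. Last occurrence in the window: #9 on 2027-09-14.
Occurrences #6 through #9: 4 in total.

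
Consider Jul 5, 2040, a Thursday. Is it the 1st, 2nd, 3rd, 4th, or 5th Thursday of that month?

1st

Day 5 falls in week ⌈5/7⌉ of the month.
Days 1–7 hold the 1st Thursday, 8–14 the 2nd, 15–21 the 3rd, 22–28 the 4th, 29–31 the 5th.
5 is in the range for the 1st.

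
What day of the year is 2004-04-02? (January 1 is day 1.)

Days in months before April: 31 + 29 + 31 = 91.
Plus 2 days into April → day 93.

93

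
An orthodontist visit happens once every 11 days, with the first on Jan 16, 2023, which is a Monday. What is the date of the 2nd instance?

Jan 27, 2023

The 2nd occurrence is 1 interval after the first: 1 × 11 = 11 days after Jan 16, 2023.
11 days later is Jan 27, 2023.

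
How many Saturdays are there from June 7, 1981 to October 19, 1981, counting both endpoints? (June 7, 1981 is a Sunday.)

19

June 7, 1981 is a Sunday; the first Saturday on or after it is June 13, 1981 (6 days later).
From June 13, 1981 to October 19, 1981: 17 + 31 + 31 + 30 + 19 = 128 days (rest of June, July, August, September, October).
128 ÷ 7 = 18 full weeks with remainder 2, so 18 more Saturdays after the first → 19.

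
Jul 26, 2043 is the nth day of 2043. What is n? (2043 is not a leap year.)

Days in months before Jul: 31 + 28 + 31 + 30 + 31 + 30 = 181.
Plus 26 days into Jul → day 207.

207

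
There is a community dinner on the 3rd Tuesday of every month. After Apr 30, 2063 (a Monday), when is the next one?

May 15, 2063

Apr 2063 starts on a Sunday; its first Tuesday is the 3rd, so the 3rd Tuesday is the 17th — Apr 17, 2063.
That is not after Apr 30, 2063, so look at May 2063.
May 2063 starts on a Tuesday; its first Tuesday is the 1st, so the 3rd Tuesday is the 15th — May 15, 2063.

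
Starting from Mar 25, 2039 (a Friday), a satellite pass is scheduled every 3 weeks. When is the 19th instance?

The 19th occurrence is 18 intervals after the first: 18 × 21 = 378 days after Mar 25, 2039.
Mar has 31 days — 6 days to the end of Mar leaves 372.
Apr has 30 days (342 left).
May has 31 days (311 left).
Jun has 30 days (281 left).
Jul has 31 days (250 left).
Aug has 31 days (219 left).
Sep has 30 days (189 left).
Oct has 31 days (158 left).
Nov has 30 days (128 left).
Dec has 31 days (97 left).
Jan has 31 days (66 left).
Feb has 29 days (37 left).
Mar has 31 days (6 left).
6 days into Apr → Apr 6, 2040.

Apr 6, 2040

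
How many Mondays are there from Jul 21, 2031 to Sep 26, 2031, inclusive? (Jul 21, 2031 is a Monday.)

Jul 21, 2031 is a Monday; the first Monday on or after it is Jul 21, 2031.
From Jul 21, 2031 to Sep 26, 2031: 10 + 31 + 26 = 67 days (rest of Jul, Aug, Sep).
67 ÷ 7 = 9 full weeks with remainder 4, so 9 more Mondays after the first → 10.

10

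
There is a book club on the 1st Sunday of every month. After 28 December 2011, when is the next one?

December 2011 starts on a Thursday, so its 1st Sunday is 4 December 2011 (3 days in).
That is not after 28 December 2011, so look at January 2012.
January 2012 starts on a Sunday, so its 1st Sunday is 1 January 2012.

1 January 2012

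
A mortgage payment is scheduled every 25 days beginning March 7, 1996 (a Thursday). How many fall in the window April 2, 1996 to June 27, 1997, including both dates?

Occurrences land 25·i days after March 7, 1996 for i = 0, 1, 2, …
April 2, 1996 is 26 days after the start; 26 ÷ 25 = 1 remainder 1; since the remainder is 1, round up to i = 2. First occurrence in the window: #3 on April 26, 1996 (2×25 = 50 days in).
June 27, 1997 is 477 days after the start; 477 ÷ 25 = 19 remainder 2. Last occurrence in the window: #20 on June 25, 1997.
Occurrences #3 through #20: 18 in total.

18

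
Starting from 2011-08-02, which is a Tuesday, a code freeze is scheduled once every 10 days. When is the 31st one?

The 31st occurrence is 30 intervals after the first: 30 × 10 = 300 days after 2011-08-02.
August has 31 days — 29 days to the end of August leaves 271.
September has 30 days (241 left).
October has 31 days (210 left).
November has 30 days (180 left).
December has 31 days (149 left).
January has 31 days (118 left).
February has 29 days (89 left).
March has 31 days (58 left).
April has 30 days (28 left).
28 days into May → 2012-05-28.

2012-05-28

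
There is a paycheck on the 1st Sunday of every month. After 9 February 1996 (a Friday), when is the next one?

February 1996 starts on a Thursday, so its 1st Sunday is 4 February 1996 (3 days in).
That is not after 9 February 1996, so look at March 1996.
March 1996 starts on a Friday, so its 1st Sunday is 3 March 1996 (2 days in).

3 March 1996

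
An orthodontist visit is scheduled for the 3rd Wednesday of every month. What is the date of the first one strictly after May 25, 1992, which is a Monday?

Jun 17, 1992

May 1992 starts on a Friday; its first Wednesday is the 6th, so the 3rd Wednesday is the 20th — May 20, 1992.
That is not after May 25, 1992, so look at Jun 1992.
Jun 1992 starts on a Monday; its first Wednesday is the 3rd, so the 3rd Wednesday is the 17th — Jun 17, 1992.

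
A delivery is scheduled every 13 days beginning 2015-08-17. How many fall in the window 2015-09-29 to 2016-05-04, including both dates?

Occurrences land 13·i days after 2015-08-17 for i = 0, 1, 2, …
2015-09-29 is 43 days after the start; 43 ÷ 13 = 3 remainder 4; since the remainder is 4, round up to i = 4. First occurrence in the window: #5 on 2015-10-08 (4×13 = 52 days in).
2016-05-04 is 261 days after the start; 261 ÷ 13 = 20 remainder 1. Last occurrence in the window: #21 on 2016-05-03.
Occurrences #5 through #21: 17 in total.

17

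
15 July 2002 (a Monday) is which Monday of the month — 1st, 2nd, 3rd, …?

3rd

Day 15 falls in week ⌈15/7⌉ of the month.
Days 1–7 hold the 1st Monday, 8–14 the 2nd, 15–21 the 3rd, 22–28 the 4th, 29–31 the 5th.
15 is in the range for the 3rd.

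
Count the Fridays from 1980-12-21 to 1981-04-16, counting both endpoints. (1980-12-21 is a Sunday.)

16

1980-12-21 is a Sunday; the first Friday on or after it is 1980-12-26 (5 days later).
From 1980-12-26 to 1981-04-16: 5 + 31 + 28 + 31 + 16 = 111 days (rest of December, January, February, March, April).
111 ÷ 7 = 15 full weeks with remainder 6, so 15 more Fridays after the first → 16.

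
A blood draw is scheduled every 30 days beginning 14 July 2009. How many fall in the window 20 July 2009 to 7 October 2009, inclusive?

Occurrences land 30·i days after 14 July 2009 for i = 0, 1, 2, …
20 July 2009 is 6 days after the start; 6 ÷ 30 = 0 remainder 6; since the remainder is 6, round up to i = 1. First occurrence in the window: #2 on 13 August 2009 (1×30 = 30 days in).
7 October 2009 is 85 days after the start; 85 ÷ 30 = 2 remainder 25. Last occurrence in the window: #3 on 12 September 2009.
Occurrences #2 through #3: 2 in total.

2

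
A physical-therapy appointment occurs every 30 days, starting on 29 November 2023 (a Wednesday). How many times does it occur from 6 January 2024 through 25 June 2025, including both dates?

18

Occurrences land 30·i days after 29 November 2023 for i = 0, 1, 2, …
6 January 2024 is 38 days after the start; 38 ÷ 30 = 1 remainder 8; since the remainder is 8, round up to i = 2. First occurrence in the window: #3 on 28 January 2024 (2×30 = 60 days in).
25 June 2025 is 574 days after the start; 574 ÷ 30 = 19 remainder 4. Last occurrence in the window: #20 on 21 June 2025.
Occurrences #3 through #20: 18 in total.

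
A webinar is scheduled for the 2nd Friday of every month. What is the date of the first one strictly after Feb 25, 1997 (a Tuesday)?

Feb 1997 starts on a Saturday; its first Friday is the 7th, so the 2nd Friday is the 14th — Feb 14, 1997.
That is not after Feb 25, 1997, so look at Mar 1997.
Mar 1997 starts on a Saturday; its first Friday is the 7th, so the 2nd Friday is the 14th — Mar 14, 1997.

Mar 14, 1997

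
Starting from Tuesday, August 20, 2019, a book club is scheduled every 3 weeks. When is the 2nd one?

The 2nd occurrence is 1 interval after the first: 1 × 21 = 21 days after August 20, 2019.
August has 31 days — 11 days to the end of August leaves 10.
10 days into September → September 10, 2019.

September 10, 2019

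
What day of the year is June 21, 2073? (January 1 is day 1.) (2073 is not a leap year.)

Days in months before June: 31 + 28 + 31 + 30 + 31 = 151.
Plus 21 days into June → day 172.

172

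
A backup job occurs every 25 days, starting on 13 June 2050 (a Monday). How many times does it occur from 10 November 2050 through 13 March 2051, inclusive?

5

Occurrences land 25·i days after 13 June 2050 for i = 0, 1, 2, …
10 November 2050 is 150 days after the start; 150 ÷ 25 = 6 remainder 0. First occurrence in the window: #7 on 10 November 2050 (6×25 = 150 days in).
13 March 2051 is 273 days after the start; 273 ÷ 25 = 10 remainder 23. Last occurrence in the window: #11 on 18 February 2051.
Occurrences #7 through #11: 5 in total.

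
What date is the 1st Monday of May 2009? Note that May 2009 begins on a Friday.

May 4, 2009

May 2009 begins on a Friday, so the first Monday is May 4 (3 days later).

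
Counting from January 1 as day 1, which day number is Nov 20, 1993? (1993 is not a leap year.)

Days in months before Nov: 31 + 28 + 31 + 30 + 31 + 30 + 31 + 31 + 30 + 31 = 304.
Plus 20 days into Nov → day 324.

324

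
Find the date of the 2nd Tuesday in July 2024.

9 July 2024

July 2024 begins on a Monday, so the first Tuesday is July 2 (1 day later).
The 2nd Tuesday is 1 weeks later: 2 + 7 = 9.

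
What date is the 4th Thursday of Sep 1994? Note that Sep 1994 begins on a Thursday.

Sep 1994 begins on a Thursday, so the first Thursday is Sep 1.
The 4th Thursday is 3 weeks later: 1 + 21 = 22.

Sep 22, 1994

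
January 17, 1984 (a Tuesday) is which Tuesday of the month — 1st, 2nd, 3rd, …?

Day 17 falls in week ⌈17/7⌉ of the month.
Days 1–7 hold the 1st Tuesday, 8–14 the 2nd, 15–21 the 3rd, 22–28 the 4th, 29–31 the 5th.
17 is in the range for the 3rd.

3rd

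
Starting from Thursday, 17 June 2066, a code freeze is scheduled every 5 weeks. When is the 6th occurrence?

9 December 2066

The 6th occurrence is 5 intervals after the first: 5 × 35 = 175 days after 17 June 2066.
June has 30 days — 13 days to the end of June leaves 162.
July has 31 days (131 left).
August has 31 days (100 left).
September has 30 days (70 left).
October has 31 days (39 left).
November has 30 days (9 left).
9 days into December → 9 December 2066.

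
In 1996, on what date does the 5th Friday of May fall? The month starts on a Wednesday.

May 1996 begins on a Wednesday, so the first Friday is May 3 (2 days later).
The 5th Friday is 4 weeks later: 3 + 28 = 31.

May 31, 1996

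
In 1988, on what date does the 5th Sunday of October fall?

October 1988 begins on a Saturday, so the first Sunday is October 2 (1 day later).
The 5th Sunday is 4 weeks later: 2 + 28 = 30.

1988-10-30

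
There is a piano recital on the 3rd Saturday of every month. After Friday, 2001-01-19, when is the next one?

2001-01-20

January 2001 starts on a Monday; its first Saturday is the 6th, so the 3rd Saturday is the 20th — 2001-01-20.
2001-01-20 is after 2001-01-19, so that is the next one.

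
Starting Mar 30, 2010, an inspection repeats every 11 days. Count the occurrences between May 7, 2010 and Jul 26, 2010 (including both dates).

7

Occurrences land 11·i days after Mar 30, 2010 for i = 0, 1, 2, …
May 7, 2010 is 38 days after the start; 38 ÷ 11 = 3 remainder 5; since the remainder is 5, round up to i = 4. First occurrence in the window: #5 on May 13, 2010 (4×11 = 44 days in).
Jul 26, 2010 is 118 days after the start; 118 ÷ 11 = 10 remainder 8. Last occurrence in the window: #11 on Jul 18, 2010.
Occurrences #5 through #11: 7 in total.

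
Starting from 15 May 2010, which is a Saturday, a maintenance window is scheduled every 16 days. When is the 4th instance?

2 July 2010

The 4th occurrence is 3 intervals after the first: 3 × 16 = 48 days after 15 May 2010.
May has 31 days — 16 days to the end of May leaves 32.
June has 30 days (2 left).
2 days into July → 2 July 2010.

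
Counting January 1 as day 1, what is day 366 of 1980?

January has 31 days (366 − 31 = 335 remain).
February has 29 days (335 − 29 = 306 remain).
March has 31 days (306 − 31 = 275 remain).
April has 30 days (275 − 30 = 245 remain).
May has 31 days (245 − 31 = 214 remain).
June has 30 days (214 − 30 = 184 remain).
July has 31 days (184 − 31 = 153 remain).
August has 31 days (153 − 31 = 122 remain).
September has 30 days (122 − 30 = 92 remain).
October has 31 days (92 − 31 = 61 remain).
November has 30 days (61 − 30 = 31 remain).
31 into December → December 31.

31 December 1980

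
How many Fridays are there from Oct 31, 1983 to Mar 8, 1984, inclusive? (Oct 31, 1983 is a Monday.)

Oct 31, 1983 is a Monday; the first Friday on or after it is Nov 4, 1983 (4 days later).
From Nov 4, 1983 to Mar 8, 1984: 26 + 31 + 31 + 29 + 8 = 125 days (rest of Nov, Dec, Jan, Feb, Mar).
125 ÷ 7 = 17 full weeks with remainder 6, so 17 more Fridays after the first → 18.

18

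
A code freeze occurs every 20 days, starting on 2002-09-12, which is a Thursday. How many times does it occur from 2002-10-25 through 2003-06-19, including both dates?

Occurrences land 20·i days after 2002-09-12 for i = 0, 1, 2, …
2002-10-25 is 43 days after the start; 43 ÷ 20 = 2 remainder 3; since the remainder is 3, round up to i = 3. First occurrence in the window: #4 on 2002-11-11 (3×20 = 60 days in).
2003-06-19 is 280 days after the start; 280 ÷ 20 = 14 remainder 0. Last occurrence in the window: #15 on 2003-06-19.
Occurrences #4 through #15: 12 in total.

12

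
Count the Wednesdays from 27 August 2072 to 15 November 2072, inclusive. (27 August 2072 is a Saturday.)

11

27 August 2072 is a Saturday; the first Wednesday on or after it is 31 August 2072 (4 days later).
From 31 August 2072 to 15 November 2072: 0 + 30 + 31 + 15 = 76 days (rest of August, September, October, November).
76 ÷ 7 = 10 full weeks with remainder 6, so 10 more Wednesdays after the first → 11.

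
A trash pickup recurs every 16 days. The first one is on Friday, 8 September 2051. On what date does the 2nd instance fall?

The 2nd occurrence is 1 interval after the first: 1 × 16 = 16 days after 8 September 2051.
16 days later is 24 September 2051.

24 September 2051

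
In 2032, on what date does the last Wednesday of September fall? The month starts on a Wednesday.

September 2032 begins on a Wednesday, so the first Wednesday is September 1.
September 2032 has 30 days. Adding weeks: 1, 8, 15, 22, 29 — the last one ≤ 30 is the 29th.

29 September 2032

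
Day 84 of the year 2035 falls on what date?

Jan has 31 days (84 − 31 = 53 remain).
Feb has 28 days (53 − 28 = 25 remain).
25 into Mar → Mar 25.

Mar 25, 2035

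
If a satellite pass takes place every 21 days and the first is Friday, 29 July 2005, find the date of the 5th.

The 5th occurrence is 4 intervals after the first: 4 × 21 = 84 days after 29 July 2005.
July has 31 days — 2 days to the end of July leaves 82.
August has 31 days (51 left).
September has 30 days (21 left).
21 days into October → 21 October 2005.

21 October 2005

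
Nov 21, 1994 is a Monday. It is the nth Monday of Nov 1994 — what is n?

Day 21 falls in week ⌈21/7⌉ of the month.
Days 1–7 hold the 1st Monday, 8–14 the 2nd, 15–21 the 3rd, 22–28 the 4th, 29–31 the 5th.
21 is in the range for the 3rd.

3rd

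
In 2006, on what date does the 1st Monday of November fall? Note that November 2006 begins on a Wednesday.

November 6, 2006

November 2006 begins on a Wednesday, so the first Monday is November 6 (5 days later).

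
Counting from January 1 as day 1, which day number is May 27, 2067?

147

Days in months before May: 31 + 28 + 31 + 30 = 120.
Plus 27 days into May → day 147.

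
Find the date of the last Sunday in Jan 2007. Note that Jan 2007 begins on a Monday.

Jan 2007 begins on a Monday, so the first Sunday is Jan 7 (6 days later).
Jan 2007 has 31 days. Adding weeks: 7, 14, 21, 28 — the last one ≤ 31 is the 28th.

Jan 28, 2007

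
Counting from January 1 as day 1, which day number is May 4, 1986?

124

Days in months before May: 31 + 28 + 31 + 30 = 120.
Plus 4 days into May → day 124.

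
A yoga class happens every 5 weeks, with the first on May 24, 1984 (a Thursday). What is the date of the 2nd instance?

The 2nd occurrence is 1 interval after the first: 1 × 35 = 35 days after May 24, 1984.
May has 31 days — 7 days to the end of May leaves 28.
28 days into June → June 28, 1984.

June 28, 1984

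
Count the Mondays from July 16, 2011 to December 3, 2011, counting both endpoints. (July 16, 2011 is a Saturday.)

20

July 16, 2011 is a Saturday; the first Monday on or after it is July 18, 2011 (2 days later).
From July 18, 2011 to December 3, 2011: 13 + 31 + 30 + 31 + 30 + 3 = 138 days (rest of July, August, September, October, November, December).
138 ÷ 7 = 19 full weeks with remainder 5, so 19 more Mondays after the first → 20.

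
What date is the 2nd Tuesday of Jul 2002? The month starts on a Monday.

Jul 9, 2002

Jul 2002 begins on a Monday, so the first Tuesday is Jul 2 (1 day later).
The 2nd Tuesday is 1 weeks later: 2 + 7 = 9.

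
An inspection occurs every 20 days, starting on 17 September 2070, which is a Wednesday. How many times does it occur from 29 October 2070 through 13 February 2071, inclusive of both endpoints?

5

Occurrences land 20·i days after 17 September 2070 for i = 0, 1, 2, …
29 October 2070 is 42 days after the start; 42 ÷ 20 = 2 remainder 2; since the remainder is 2, round up to i = 3. First occurrence in the window: #4 on 16 November 2070 (3×20 = 60 days in).
13 February 2071 is 149 days after the start; 149 ÷ 20 = 7 remainder 9. Last occurrence in the window: #8 on 4 February 2071.
Occurrences #4 through #8: 5 in total.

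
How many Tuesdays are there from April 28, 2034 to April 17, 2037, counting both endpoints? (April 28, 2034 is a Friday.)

155

April 28, 2034 is a Friday; the first Tuesday on or after it is May 2, 2034 (4 days later).
From May 2, 2034 to April 17, 2037: 243 + 365 + 366 + 107 = 1081 days (rest of 2034, 2035, 2036, to April 17, 2037 in 2037).
1081 ÷ 7 = 154 full weeks with remainder 3, so 154 more Tuesdays after the first → 155.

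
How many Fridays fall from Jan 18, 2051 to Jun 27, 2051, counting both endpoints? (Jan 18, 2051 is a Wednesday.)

23

Jan 18, 2051 is a Wednesday; the first Friday on or after it is Jan 20, 2051 (2 days later).
From Jan 20, 2051 to Jun 27, 2051: 11 + 28 + 31 + 30 + 31 + 27 = 158 days (rest of Jan, Feb, Mar, Apr, May, Jun).
158 ÷ 7 = 22 full weeks with remainder 4, so 22 more Fridays after the first → 23.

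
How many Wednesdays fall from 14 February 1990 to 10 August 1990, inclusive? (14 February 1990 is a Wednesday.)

14 February 1990 is a Wednesday; the first Wednesday on or after it is 14 February 1990.
From 14 February 1990 to 10 August 1990: 14 + 31 + 30 + 31 + 30 + 31 + 10 = 177 days (rest of February, March, April, May, June, July, August).
177 ÷ 7 = 25 full weeks with remainder 2, so 25 more Wednesdays after the first → 26.

26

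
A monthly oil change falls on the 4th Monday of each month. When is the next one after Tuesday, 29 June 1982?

26 July 1982

June 1982 starts on a Tuesday; its first Monday is the 7th, so the 4th Monday is the 28th — 28 June 1982.
That is not after 29 June 1982, so look at July 1982.
July 1982 starts on a Thursday; its first Monday is the 5th, so the 4th Monday is the 26th — 26 July 1982.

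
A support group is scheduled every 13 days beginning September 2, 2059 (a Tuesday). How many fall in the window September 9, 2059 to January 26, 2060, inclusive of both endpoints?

11

Occurrences land 13·i days after September 2, 2059 for i = 0, 1, 2, …
September 9, 2059 is 7 days after the start; 7 ÷ 13 = 0 remainder 7; since the remainder is 7, round up to i = 1. First occurrence in the window: #2 on September 15, 2059 (1×13 = 13 days in).
January 26, 2060 is 146 days after the start; 146 ÷ 13 = 11 remainder 3. Last occurrence in the window: #12 on January 23, 2060.
Occurrences #2 through #12: 11 in total.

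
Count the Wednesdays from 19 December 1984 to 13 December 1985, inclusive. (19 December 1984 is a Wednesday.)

52

19 December 1984 is a Wednesday; the first Wednesday on or after it is 19 December 1984.
From 19 December 1984 to 13 December 1985: 12 + 347 = 359 days (rest of 1984, to 13 December 1985 in 1985).
359 ÷ 7 = 51 full weeks with remainder 2, so 51 more Wednesdays after the first → 52.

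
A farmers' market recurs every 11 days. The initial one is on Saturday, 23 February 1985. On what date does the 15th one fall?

The 15th occurrence is 14 intervals after the first: 14 × 11 = 154 days after 23 February 1985.
February has 28 days — 5 days to the end of February leaves 149.
March has 31 days (118 left).
April has 30 days (88 left).
May has 31 days (57 left).
June has 30 days (27 left).
27 days into July → 27 July 1985.

27 July 1985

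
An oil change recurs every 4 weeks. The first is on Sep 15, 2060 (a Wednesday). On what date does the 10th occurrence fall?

The 10th occurrence is 9 intervals after the first: 9 × 28 = 252 days after Sep 15, 2060.
Sep has 30 days — 15 days to the end of Sep leaves 237.
Oct has 31 days (206 left).
Nov has 30 days (176 left).
Dec has 31 days (145 left).
Jan has 31 days (114 left).
Feb has 28 days (86 left).
Mar has 31 days (55 left).
Apr has 30 days (25 left).
25 days into May → May 25, 2061.

May 25, 2061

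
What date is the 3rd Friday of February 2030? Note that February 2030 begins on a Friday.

February 2030 begins on a Friday, so the first Friday is February 1.
The 3rd Friday is 2 weeks later: 1 + 14 = 15.

February 15, 2030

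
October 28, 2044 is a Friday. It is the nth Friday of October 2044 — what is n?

Day 28 falls in week ⌈28/7⌉ of the month.
Days 1–7 hold the 1st Friday, 8–14 the 2nd, 15–21 the 3rd, 22–28 the 4th, 29–31 the 5th.
28 is in the range for the 4th.

4th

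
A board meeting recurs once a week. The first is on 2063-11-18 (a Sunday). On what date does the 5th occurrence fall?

2063-12-16

The 5th occurrence is 4 intervals after the first: 4 × 7 = 28 days after 2063-11-18.
November has 30 days — 12 days to the end of November leaves 16.
16 days into December → 2063-12-16.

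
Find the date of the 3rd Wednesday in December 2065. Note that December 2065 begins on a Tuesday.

2065-12-16

December 2065 begins on a Tuesday, so the first Wednesday is December 2 (1 day later).
The 3rd Wednesday is 2 weeks later: 2 + 14 = 16.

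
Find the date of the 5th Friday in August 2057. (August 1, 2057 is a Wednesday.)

August 2057 begins on a Wednesday, so the first Friday is August 3 (2 days later).
The 5th Friday is 4 weeks later: 3 + 28 = 31.

August 31, 2057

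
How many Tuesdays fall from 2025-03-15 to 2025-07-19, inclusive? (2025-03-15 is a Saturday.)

2025-03-15 is a Saturday; the first Tuesday on or after it is 2025-03-18 (3 days later).
From 2025-03-18 to 2025-07-19: 13 + 30 + 31 + 30 + 19 = 123 days (rest of March, April, May, June, July).
123 ÷ 7 = 17 full weeks with remainder 4, so 17 more Tuesdays after the first → 18.

18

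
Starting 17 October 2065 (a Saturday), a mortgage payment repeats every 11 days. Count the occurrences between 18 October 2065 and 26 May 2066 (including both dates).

Occurrences land 11·i days after 17 October 2065 for i = 0, 1, 2, …
18 October 2065 is 1 day after the start; 1 ÷ 11 = 0 remainder 1; since the remainder is 1, round up to i = 1. First occurrence in the window: #2 on 28 October 2065 (1×11 = 11 days in).
26 May 2066 is 221 days after the start; 221 ÷ 11 = 20 remainder 1. Last occurrence in the window: #21 on 25 May 2066.
Occurrences #2 through #21: 20 in total.

20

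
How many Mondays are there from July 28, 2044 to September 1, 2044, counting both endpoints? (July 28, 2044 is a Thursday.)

July 28, 2044 is a Thursday; the first Monday on or after it is August 1, 2044 (4 days later).
From August 1, 2044 to September 1, 2044: 30 + 1 = 31 days (rest of August, September).
31 ÷ 7 = 4 full weeks with remainder 3, so 4 more Mondays after the first → 5.

5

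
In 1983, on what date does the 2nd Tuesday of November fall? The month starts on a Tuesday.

November 1983 begins on a Tuesday, so the first Tuesday is November 1.
The 2nd Tuesday is 1 weeks later: 1 + 7 = 8.

8 November 1983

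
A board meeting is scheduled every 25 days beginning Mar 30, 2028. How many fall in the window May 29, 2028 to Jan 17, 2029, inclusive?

9

Occurrences land 25·i days after Mar 30, 2028 for i = 0, 1, 2, …
May 29, 2028 is 60 days after the start; 60 ÷ 25 = 2 remainder 10; since the remainder is 10, round up to i = 3. First occurrence in the window: #4 on Jun 13, 2028 (3×25 = 75 days in).
Jan 17, 2029 is 293 days after the start; 293 ÷ 25 = 11 remainder 18. Last occurrence in the window: #12 on Dec 30, 2028.
Occurrences #4 through #12: 9 in total.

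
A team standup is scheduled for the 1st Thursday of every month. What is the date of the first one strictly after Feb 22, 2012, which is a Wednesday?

Mar 1, 2012

Feb 2012 starts on a Wednesday, so its 1st Thursday is Feb 2, 2012 (1 day in).
That is not after Feb 22, 2012, so look at Mar 2012.
Mar 2012 starts on a Thursday, so its 1st Thursday is Mar 1, 2012.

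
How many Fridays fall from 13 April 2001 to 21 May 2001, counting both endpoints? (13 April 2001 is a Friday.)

6

13 April 2001 is a Friday; the first Friday on or after it is 13 April 2001.
From 13 April 2001 to 21 May 2001: 17 + 21 = 38 days (rest of April, May).
38 ÷ 7 = 5 full weeks with remainder 3, so 5 more Fridays after the first → 6.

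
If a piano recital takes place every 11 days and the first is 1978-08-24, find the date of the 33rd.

1979-08-11

The 33rd occurrence is 32 intervals after the first: 32 × 11 = 352 days after 1978-08-24.
August has 31 days — 7 days to the end of August leaves 345.
September has 30 days (315 left).
October has 31 days (284 left).
November has 30 days (254 left).
December has 31 days (223 left).
January has 31 days (192 left).
February has 28 days (164 left).
March has 31 days (133 left).
April has 30 days (103 left).
May has 31 days (72 left).
June has 30 days (42 left).
July has 31 days (11 left).
11 days into August → 1979-08-11.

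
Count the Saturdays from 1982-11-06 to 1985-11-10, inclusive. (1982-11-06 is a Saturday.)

1982-11-06 is a Saturday; the first Saturday on or after it is 1982-11-06.
From 1982-11-06 to 1985-11-10: 55 + 365 + 366 + 314 = 1100 days (rest of 1982, 1983, 1984, to 1985-11-10 in 1985).
1100 ÷ 7 = 157 full weeks with remainder 1, so 157 more Saturdays after the first → 158.

158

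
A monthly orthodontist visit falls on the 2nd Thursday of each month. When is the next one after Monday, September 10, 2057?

September 2057 starts on a Saturday; its first Thursday is the 6th, so the 2nd Thursday is the 13th — September 13, 2057.
September 13, 2057 is after September 10, 2057, so that is the next one.

September 13, 2057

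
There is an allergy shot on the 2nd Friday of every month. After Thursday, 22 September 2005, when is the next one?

14 October 2005

September 2005 starts on a Thursday; its first Friday is the 2nd, so the 2nd Friday is the 9th — 9 September 2005.
That is not after 22 September 2005, so look at October 2005.
October 2005 starts on a Saturday; its first Friday is the 7th, so the 2nd Friday is the 14th — 14 October 2005.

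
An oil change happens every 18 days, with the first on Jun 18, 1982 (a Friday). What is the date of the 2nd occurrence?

The 2nd occurrence is 1 interval after the first: 1 × 18 = 18 days after Jun 18, 1982.
Jun has 30 days — 12 days to the end of Jun leaves 6.
6 days into Jul → Jul 6, 1982.

Jul 6, 1982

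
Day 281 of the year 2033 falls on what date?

Jan has 31 days (281 − 31 = 250 remain).
Feb has 28 days (250 − 28 = 222 remain).
Mar has 31 days (222 − 31 = 191 remain).
Apr has 30 days (191 − 30 = 161 remain).
May has 31 days (161 − 31 = 130 remain).
Jun has 30 days (130 − 30 = 100 remain).
Jul has 31 days (100 − 31 = 69 remain).
Aug has 31 days (69 − 31 = 38 remain).
Sep has 30 days (38 − 30 = 8 remain).
8 into Oct → Oct 8.

Oct 8, 2033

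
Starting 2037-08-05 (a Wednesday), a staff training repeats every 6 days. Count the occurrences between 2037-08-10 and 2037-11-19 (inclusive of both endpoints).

Occurrences land 6·i days after 2037-08-05 for i = 0, 1, 2, …
2037-08-10 is 5 days after the start; 5 ÷ 6 = 0 remainder 5; since the remainder is 5, round up to i = 1. First occurrence in the window: #2 on 2037-08-11 (1×6 = 6 days in).
2037-11-19 is 106 days after the start; 106 ÷ 6 = 17 remainder 4. Last occurrence in the window: #18 on 2037-11-15.
Occurrences #2 through #18: 17 in total.

17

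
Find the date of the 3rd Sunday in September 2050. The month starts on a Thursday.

September 2050 begins on a Thursday, so the first Sunday is September 4 (3 days later).
The 3rd Sunday is 2 weeks later: 4 + 14 = 18.

2050-09-18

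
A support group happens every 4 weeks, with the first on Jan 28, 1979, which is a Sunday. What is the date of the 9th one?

Sep 9, 1979

The 9th occurrence is 8 intervals after the first: 8 × 28 = 224 days after Jan 28, 1979.
Jan has 31 days — 3 days to the end of Jan leaves 221.
Feb has 28 days (193 left).
Mar has 31 days (162 left).
Apr has 30 days (132 left).
May has 31 days (101 left).
Jun has 30 days (71 left).
Jul has 31 days (40 left).
Aug has 31 days (9 left).
9 days into Sep → Sep 9, 1979.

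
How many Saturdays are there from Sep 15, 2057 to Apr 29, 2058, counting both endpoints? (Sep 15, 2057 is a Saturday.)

33

Sep 15, 2057 is a Saturday; the first Saturday on or after it is Sep 15, 2057.
From Sep 15, 2057 to Apr 29, 2058: 15 + 31 + 30 + 31 + 31 + 28 + 31 + 29 = 226 days (rest of Sep, Oct, Nov, Dec, Jan, Feb, Mar, Apr).
226 ÷ 7 = 32 full weeks with remainder 2, so 32 more Saturdays after the first → 33.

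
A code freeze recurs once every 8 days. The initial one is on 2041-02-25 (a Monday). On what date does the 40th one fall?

The 40th occurrence is 39 intervals after the first: 39 × 8 = 312 days after 2041-02-25.
February has 28 days — 3 days to the end of February leaves 309.
March has 31 days (278 left).
April has 30 days (248 left).
May has 31 days (217 left).
June has 30 days (187 left).
July has 31 days (156 left).
August has 31 days (125 left).
September has 30 days (95 left).
October has 31 days (64 left).
November has 30 days (34 left).
December has 31 days (3 left).
3 days into January → 2042-01-03.

2042-01-03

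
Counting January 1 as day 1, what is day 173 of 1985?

January has 31 days (173 − 31 = 142 remain).
February has 28 days (142 − 28 = 114 remain).
March has 31 days (114 − 31 = 83 remain).
April has 30 days (83 − 30 = 53 remain).
May has 31 days (53 − 31 = 22 remain).
22 into June → June 22.

22 June 1985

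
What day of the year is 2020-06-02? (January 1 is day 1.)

154

Days in months before June: 31 + 29 + 31 + 30 + 31 = 152.
Plus 2 days into June → day 154.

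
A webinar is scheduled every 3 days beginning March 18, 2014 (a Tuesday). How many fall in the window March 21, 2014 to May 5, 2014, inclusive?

Occurrences land 3·i days after March 18, 2014 for i = 0, 1, 2, …
March 21, 2014 is 3 days after the start; 3 ÷ 3 = 1 remainder 0. First occurrence in the window: #2 on March 21, 2014 (1×3 = 3 days in).
May 5, 2014 is 48 days after the start; 48 ÷ 3 = 16 remainder 0. Last occurrence in the window: #17 on May 5, 2014.
Occurrences #2 through #17: 16 in total.

16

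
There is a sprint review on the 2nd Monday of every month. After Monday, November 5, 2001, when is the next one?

November 2001 starts on a Thursday; its first Monday is the 5th, so the 2nd Monday is the 12th — November 12, 2001.
November 12, 2001 is after November 5, 2001, so that is the next one.

November 12, 2001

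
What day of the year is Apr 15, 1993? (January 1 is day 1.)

Days in months before Apr: 31 + 28 + 31 = 90.
Plus 15 days into Apr → day 105.

105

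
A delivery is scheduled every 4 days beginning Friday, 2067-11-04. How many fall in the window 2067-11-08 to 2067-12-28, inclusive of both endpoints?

Occurrences land 4·i days after 2067-11-04 for i = 0, 1, 2, …
2067-11-08 is 4 days after the start; 4 ÷ 4 = 1 remainder 0. First occurrence in the window: #2 on 2067-11-08 (1×4 = 4 days in).
2067-12-28 is 54 days after the start; 54 ÷ 4 = 13 remainder 2. Last occurrence in the window: #14 on 2067-12-26.
Occurrences #2 through #14: 13 in total.

13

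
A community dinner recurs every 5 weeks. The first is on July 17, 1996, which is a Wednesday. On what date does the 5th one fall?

December 4, 1996

The 5th occurrence is 4 intervals after the first: 4 × 35 = 140 days after July 17, 1996.
July has 31 days — 14 days to the end of July leaves 126.
August has 31 days (95 left).
September has 30 days (65 left).
October has 31 days (34 left).
November has 30 days (4 left).
4 days into December → December 4, 1996.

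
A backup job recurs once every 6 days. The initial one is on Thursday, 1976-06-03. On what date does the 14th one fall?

The 14th occurrence is 13 intervals after the first: 13 × 6 = 78 days after 1976-06-03.
June has 30 days — 27 days to the end of June leaves 51.
July has 31 days (20 left).
20 days into August → 1976-08-20.

1976-08-20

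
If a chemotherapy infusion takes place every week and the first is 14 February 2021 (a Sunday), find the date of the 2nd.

The 2nd occurrence is 1 interval after the first: 1 × 7 = 7 days after 14 February 2021.
7 days later is 21 February 2021.

21 February 2021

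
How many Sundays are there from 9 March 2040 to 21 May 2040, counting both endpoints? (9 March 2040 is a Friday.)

9 March 2040 is a Friday; the first Sunday on or after it is 11 March 2040 (2 days later).
From 11 March 2040 to 21 May 2040: 20 + 30 + 21 = 71 days (rest of March, April, May).
71 ÷ 7 = 10 full weeks with remainder 1, so 10 more Sundays after the first → 11.

11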